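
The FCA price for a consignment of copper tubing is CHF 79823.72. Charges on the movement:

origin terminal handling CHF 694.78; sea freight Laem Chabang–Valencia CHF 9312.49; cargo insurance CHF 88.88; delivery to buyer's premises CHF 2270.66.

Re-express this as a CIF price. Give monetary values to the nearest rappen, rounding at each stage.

CIF price: CHF 89919.87

Not relevant to the conversion: delivery — on the buyer under both terms; not part of either seller's price.
From FCA to CIF, the seller additionally bears: origin terminal, freight, insurance.
CIF price = 79823.72 + 694.78 + 9312.49 + 88.88 = 89919.87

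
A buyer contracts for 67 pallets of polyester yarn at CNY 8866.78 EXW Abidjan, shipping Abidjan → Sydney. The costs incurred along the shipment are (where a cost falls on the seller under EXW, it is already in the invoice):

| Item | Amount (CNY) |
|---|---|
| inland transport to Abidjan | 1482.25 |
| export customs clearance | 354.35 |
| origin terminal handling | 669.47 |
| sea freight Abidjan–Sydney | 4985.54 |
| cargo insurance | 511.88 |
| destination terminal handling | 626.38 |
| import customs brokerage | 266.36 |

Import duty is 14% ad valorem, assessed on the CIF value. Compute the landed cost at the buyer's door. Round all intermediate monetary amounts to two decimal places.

EXW: the seller makes goods available at their premises; the buyer bears all onward costs.
CIF value = EXW price + inland to port + export clearance + origin terminal + freight + insurance = 8866.78 + 1482.25 + 354.35 + 669.47 + 4985.54 + 511.88 = 16870.27
Import duty = 16870.27 × 14% = 2361.84
Buyer bears: inland to port 1482.25 + export clearance 354.35 + origin terminal 669.47 + freight 4985.54 + insurance 511.88 + destination terminal 626.38 + brokerage 266.36 + duty 2361.84 = 11258.07
Landed cost = invoice 8866.78 + 11258.07 = 20124.85

Total landed cost: CNY 20124.85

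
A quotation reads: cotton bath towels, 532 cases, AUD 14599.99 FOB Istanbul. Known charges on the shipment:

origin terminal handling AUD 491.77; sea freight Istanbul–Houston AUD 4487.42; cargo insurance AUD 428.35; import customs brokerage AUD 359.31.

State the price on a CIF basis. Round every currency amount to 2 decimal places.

Not relevant to the conversion: origin terminal — on the seller under both FOB and CIF; already in the FOB price and stays in the CIF price. brokerage — on the buyer under both terms; not part of either seller's price.
From FOB to CIF, the seller additionally bears: freight, insurance.
CIF price = 14599.99 + 4487.42 + 428.35 = 19515.76

CIF price: AUD 19515.76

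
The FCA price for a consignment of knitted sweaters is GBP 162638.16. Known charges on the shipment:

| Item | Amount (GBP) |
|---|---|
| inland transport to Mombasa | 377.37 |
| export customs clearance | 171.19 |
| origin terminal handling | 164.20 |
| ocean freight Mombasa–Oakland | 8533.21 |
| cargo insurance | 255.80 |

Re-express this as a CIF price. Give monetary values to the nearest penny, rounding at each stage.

Not relevant to the conversion: export clearance, inland to port — on the seller under both FCA and CIF; already in the FCA price and stays in the CIF price.
From FCA to CIF, the seller additionally bears: origin terminal, freight, insurance.
CIF price = 162638.16 + 164.20 + 8533.21 + 255.80 = 171591.37

CIF price: GBP 171591.37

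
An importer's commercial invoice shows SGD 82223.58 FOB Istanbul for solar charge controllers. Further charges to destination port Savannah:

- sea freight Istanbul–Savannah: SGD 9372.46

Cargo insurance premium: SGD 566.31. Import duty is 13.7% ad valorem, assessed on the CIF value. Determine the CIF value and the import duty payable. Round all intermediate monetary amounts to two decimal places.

CIF value: SGD 92162.35; import duty: SGD 12626.24

CIF = FOB price + freight + insurance
CIF = 82223.58 + 9372.46 + 566.31 = 92162.35
Import duty = 92162.35 × 13.7% = 12626.24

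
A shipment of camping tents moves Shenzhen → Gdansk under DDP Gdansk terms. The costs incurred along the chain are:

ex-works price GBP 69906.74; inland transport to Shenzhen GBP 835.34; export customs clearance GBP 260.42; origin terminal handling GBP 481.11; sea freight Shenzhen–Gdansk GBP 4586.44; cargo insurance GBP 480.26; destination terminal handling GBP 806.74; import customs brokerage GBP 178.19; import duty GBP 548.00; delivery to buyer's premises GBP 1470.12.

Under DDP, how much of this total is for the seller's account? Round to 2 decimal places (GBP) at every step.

Seller's account: GBP 79553.36

DDP: the seller bears all costs including import duty.
Seller's account: goods 69906.74 + inland to port 835.34 + export clearance 260.42 + origin terminal 481.11 + freight 4586.44 + insurance 480.26 + destination terminal 806.74 + brokerage 178.19 + duty 548.00 + delivery 1470.12 = 79553.36
Buyer's account: 0.00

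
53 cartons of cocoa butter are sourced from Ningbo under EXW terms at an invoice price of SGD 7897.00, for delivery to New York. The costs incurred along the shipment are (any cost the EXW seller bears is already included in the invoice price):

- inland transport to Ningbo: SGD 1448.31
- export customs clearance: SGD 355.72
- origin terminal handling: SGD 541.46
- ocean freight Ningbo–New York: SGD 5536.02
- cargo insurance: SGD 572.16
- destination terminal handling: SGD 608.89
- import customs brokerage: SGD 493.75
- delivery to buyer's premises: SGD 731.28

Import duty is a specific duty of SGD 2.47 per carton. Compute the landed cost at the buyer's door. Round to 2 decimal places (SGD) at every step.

EXW: the seller makes goods available at their premises; the buyer bears all onward costs.
CIF value = EXW price + inland to port + export clearance + origin terminal + freight + insurance = 7897.00 + 1448.31 + 355.72 + 541.46 + 5536.02 + 572.16 = 16350.67
Import duty = 53 × 2.47 = 130.91
Buyer bears: inland to port 1448.31 + export clearance 355.72 + origin terminal 541.46 + freight 5536.02 + insurance 572.16 + destination terminal 608.89 + brokerage 493.75 + delivery 731.28 + duty 130.91 = 10418.50
Landed cost = invoice 7897.00 + 10418.50 = 18315.50

Total landed cost: SGD 18315.50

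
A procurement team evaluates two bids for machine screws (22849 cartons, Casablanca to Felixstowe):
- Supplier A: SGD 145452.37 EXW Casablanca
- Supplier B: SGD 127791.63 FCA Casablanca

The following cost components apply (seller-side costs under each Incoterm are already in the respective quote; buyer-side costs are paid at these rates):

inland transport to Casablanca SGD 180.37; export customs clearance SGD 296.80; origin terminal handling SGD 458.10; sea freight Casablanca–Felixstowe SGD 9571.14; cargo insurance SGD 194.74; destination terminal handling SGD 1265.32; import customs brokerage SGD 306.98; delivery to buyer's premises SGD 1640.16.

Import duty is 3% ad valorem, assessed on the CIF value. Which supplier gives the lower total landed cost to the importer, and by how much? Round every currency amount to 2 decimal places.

Supplier A (EXW):
CIF value = EXW price + inland to port + export clearance + origin terminal + freight + insurance = 145452.37 + 180.37 + 296.80 + 458.10 + 9571.14 + 194.74 = 156153.52
Import duty = 156153.52 × 3% = 4684.61
Buyer bears (A): 180.37 + 296.80 + 458.10 + 9571.14 + 194.74 + 1265.32 + 306.98 + 1640.16 = 13913.61
Landed cost (A) = invoice 145452.37 + 13913.61 + duty 4684.61 = 164050.59
Supplier B (FCA):
CIF value = FCA price + origin terminal + freight + insurance = 127791.63 + 458.10 + 9571.14 + 194.74 = 138015.61
Import duty = 138015.61 × 3% = 4140.47
Buyer bears (B): 458.10 + 9571.14 + 194.74 + 1265.32 + 306.98 + 1640.16 = 13436.44
Landed cost (B) = invoice 127791.63 + 13436.44 + duty 4140.47 = 145368.54
Difference = |164050.59 − 145368.54| = 18682.05

Supplier B is cheaper by SGD 18682.05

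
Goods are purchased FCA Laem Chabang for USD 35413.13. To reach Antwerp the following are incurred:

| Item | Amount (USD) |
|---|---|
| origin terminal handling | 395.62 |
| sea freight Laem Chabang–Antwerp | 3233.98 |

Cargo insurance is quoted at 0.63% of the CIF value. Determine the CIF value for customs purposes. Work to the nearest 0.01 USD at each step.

Let C be the CIF value. C = FCA price + pre-shipment costs + freight + 0.63% × C
C − 0.63% × C = 35413.13 + 395.62 + 3233.98
0.9937 × C = 39042.73
C = 39042.73 / 0.9937 = 39290.26
Insurance premium = 0.63% × 39290.26 = 247.53

CIF value: USD 39290.26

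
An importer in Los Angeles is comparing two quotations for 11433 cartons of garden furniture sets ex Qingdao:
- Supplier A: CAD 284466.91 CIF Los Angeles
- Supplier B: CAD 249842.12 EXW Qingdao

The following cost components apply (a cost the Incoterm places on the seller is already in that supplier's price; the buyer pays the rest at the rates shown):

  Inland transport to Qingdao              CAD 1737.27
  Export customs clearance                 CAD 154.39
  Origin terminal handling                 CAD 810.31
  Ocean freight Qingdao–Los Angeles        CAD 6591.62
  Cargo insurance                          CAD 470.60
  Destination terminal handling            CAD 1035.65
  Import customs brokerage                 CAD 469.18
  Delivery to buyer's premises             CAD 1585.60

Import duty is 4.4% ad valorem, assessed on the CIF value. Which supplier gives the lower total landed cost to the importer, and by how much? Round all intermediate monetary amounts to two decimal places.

Supplier A (CIF):
The CIF price already equals the CIF value: 284466.91
Import duty = 284466.91 × 4.4% = 12516.54
Buyer bears (A): 1035.65 + 469.18 + 1585.60 = 3090.43
Landed cost (A) = invoice 284466.91 + 3090.43 + duty 12516.54 = 300073.88
Supplier B (EXW):
CIF value = EXW price + inland to port + export clearance + origin terminal + freight + insurance = 249842.12 + 1737.27 + 154.39 + 810.31 + 6591.62 + 470.60 = 259606.31
Import duty = 259606.31 × 4.4% = 11422.68
Buyer bears (B): 1737.27 + 154.39 + 810.31 + 6591.62 + 470.60 + 1035.65 + 469.18 + 1585.60 = 12854.62
Landed cost (B) = invoice 249842.12 + 12854.62 + duty 11422.68 = 274119.42
Difference = |300073.88 − 274119.42| = 25954.46

Supplier B is cheaper by CAD 25954.46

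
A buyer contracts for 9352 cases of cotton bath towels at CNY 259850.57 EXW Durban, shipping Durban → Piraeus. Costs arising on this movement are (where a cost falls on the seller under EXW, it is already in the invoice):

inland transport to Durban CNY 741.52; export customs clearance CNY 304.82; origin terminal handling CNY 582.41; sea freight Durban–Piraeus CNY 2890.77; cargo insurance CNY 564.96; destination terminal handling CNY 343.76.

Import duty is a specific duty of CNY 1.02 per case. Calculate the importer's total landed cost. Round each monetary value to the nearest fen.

Total landed cost: CNY 274817.85

EXW: the seller makes goods available at their premises; the buyer bears all onward costs.
CIF value = EXW price + inland to port + export clearance + origin terminal + freight + insurance = 259850.57 + 741.52 + 304.82 + 582.41 + 2890.77 + 564.96 = 264935.05
Import duty = 9352 × 1.02 = 9539.04
Buyer bears: inland to port 741.52 + export clearance 304.82 + origin terminal 582.41 + freight 2890.77 + insurance 564.96 + destination terminal 343.76 + duty 9539.04 = 14967.28
Landed cost = invoice 259850.57 + 14967.28 = 274817.85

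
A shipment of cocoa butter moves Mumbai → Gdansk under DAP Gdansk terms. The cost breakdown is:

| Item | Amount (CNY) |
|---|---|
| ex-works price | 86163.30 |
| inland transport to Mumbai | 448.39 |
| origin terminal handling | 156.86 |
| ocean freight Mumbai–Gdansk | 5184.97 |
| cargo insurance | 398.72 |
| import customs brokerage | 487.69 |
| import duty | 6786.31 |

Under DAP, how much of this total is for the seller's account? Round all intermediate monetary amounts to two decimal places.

Seller's account: CNY 92352.24

DAP: the seller bears all costs to the named destination except import duty and clearance.
Seller's account: goods 86163.30 + inland to port 448.39 + origin terminal 156.86 + freight 5184.97 + insurance 398.72 = 92352.24
Buyer's account: brokerage 487.69 + duty 6786.31 = 7274.00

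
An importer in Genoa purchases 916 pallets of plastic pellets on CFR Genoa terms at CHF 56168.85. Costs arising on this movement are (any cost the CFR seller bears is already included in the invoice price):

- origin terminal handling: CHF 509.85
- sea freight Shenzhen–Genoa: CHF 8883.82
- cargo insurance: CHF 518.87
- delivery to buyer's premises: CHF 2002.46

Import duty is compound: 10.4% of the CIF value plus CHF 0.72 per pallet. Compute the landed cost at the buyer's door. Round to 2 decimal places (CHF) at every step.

Total landed cost: CHF 65245.22

CFR: the seller pays costs through ocean freight to the destination port, but not insurance.
Already in the invoice (seller's account under CFR): origin terminal, freight — exclude.
CIF value = CFR price + insurance = 56168.85 + 518.87 = 56687.72
Ad valorem component: 56687.72 × 10.4% = 5895.52
Specific component: 916 × 0.72 = 659.52
Import duty = 5895.52 + 659.52 = 6555.04
Buyer bears: insurance 518.87 + delivery 2002.46 + duty 6555.04 = 9076.37
Landed cost = invoice 56168.85 + 9076.37 = 65245.22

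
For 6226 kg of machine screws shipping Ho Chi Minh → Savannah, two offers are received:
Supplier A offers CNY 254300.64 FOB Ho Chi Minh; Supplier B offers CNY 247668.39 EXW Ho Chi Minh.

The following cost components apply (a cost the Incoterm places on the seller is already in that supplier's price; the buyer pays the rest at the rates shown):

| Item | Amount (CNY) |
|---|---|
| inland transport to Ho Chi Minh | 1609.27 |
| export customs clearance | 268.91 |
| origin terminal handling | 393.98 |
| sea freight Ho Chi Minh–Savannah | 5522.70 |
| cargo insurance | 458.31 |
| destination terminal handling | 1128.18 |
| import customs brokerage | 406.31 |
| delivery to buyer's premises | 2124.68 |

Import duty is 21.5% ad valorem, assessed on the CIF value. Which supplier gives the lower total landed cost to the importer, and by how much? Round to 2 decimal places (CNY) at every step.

Supplier A (FOB):
CIF value = FOB price + freight + insurance = 254300.64 + 5522.70 + 458.31 = 260281.65
Import duty = 260281.65 × 21.5% = 55960.55
Buyer bears (A): 5522.70 + 458.31 + 1128.18 + 406.31 + 2124.68 = 9640.18
Landed cost (A) = invoice 254300.64 + 9640.18 + duty 55960.55 = 319901.37
Supplier B (EXW):
CIF value = EXW price + inland to port + export clearance + origin terminal + freight + insurance = 247668.39 + 1609.27 + 268.91 + 393.98 + 5522.70 + 458.31 = 255921.56
Import duty = 255921.56 × 21.5% = 55023.14
Buyer bears (B): 1609.27 + 268.91 + 393.98 + 5522.70 + 458.31 + 1128.18 + 406.31 + 2124.68 = 11912.34
Landed cost (B) = invoice 247668.39 + 11912.34 + duty 55023.14 = 314603.87
Difference = |319901.37 − 314603.87| = 5297.50

Supplier B is cheaper by CNY 5297.50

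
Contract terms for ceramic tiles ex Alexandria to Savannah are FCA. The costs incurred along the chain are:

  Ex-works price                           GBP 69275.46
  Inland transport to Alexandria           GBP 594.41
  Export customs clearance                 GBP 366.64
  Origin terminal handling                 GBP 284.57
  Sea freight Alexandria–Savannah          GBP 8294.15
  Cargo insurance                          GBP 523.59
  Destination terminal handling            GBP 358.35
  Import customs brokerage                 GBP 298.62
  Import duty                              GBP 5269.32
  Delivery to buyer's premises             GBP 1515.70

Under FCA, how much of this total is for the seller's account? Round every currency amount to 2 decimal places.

FCA: the seller delivers export-cleared goods to the carrier; the buyer bears costs from that point.
Seller's account: goods 69275.46 + inland to port 594.41 + export clearance 366.64 = 70236.51
Buyer's account: origin terminal 284.57 + freight 8294.15 + insurance 523.59 + destination terminal 358.35 + brokerage 298.62 + duty 5269.32 + delivery 1515.70 = 16544.30

Seller's account: GBP 70236.51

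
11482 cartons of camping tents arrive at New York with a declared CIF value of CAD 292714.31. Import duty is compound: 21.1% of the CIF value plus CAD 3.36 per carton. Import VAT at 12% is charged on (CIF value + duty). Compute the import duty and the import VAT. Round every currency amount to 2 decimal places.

Import duty: CAD 100342.24; import VAT: CAD 47166.79

Ad valorem component: 292714.31 × 21.1% = 61762.72
Specific component: 11482 × 3.36 = 38579.52
Import duty = 61762.72 + 38579.52 = 100342.24
VAT base = CIF + duty = 292714.31 + 100342.24 = 393056.55
Import VAT = 393056.55 × 12% = 47166.79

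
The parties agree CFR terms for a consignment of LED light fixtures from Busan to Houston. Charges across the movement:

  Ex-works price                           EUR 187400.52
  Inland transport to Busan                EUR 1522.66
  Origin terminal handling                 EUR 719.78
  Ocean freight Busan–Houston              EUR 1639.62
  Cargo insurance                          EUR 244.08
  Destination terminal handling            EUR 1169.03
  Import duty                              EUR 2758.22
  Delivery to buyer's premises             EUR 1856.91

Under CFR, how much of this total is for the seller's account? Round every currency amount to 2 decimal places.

Seller's account: EUR 191282.58

CFR: the seller pays costs through ocean freight to the destination port, but not insurance.
Seller's account: goods 187400.52 + inland to port 1522.66 + origin terminal 719.78 + freight 1639.62 = 191282.58
Buyer's account: insurance 244.08 + destination terminal 1169.03 + duty 2758.22 + delivery 1856.91 = 6028.24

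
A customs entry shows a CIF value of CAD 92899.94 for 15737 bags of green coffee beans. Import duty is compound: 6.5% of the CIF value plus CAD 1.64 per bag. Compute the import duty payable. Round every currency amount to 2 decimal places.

Ad valorem component: 92899.94 × 6.5% = 6038.50
Specific component: 15737 × 1.64 = 25808.68
Import duty = 6038.50 + 25808.68 = 31847.18

Import duty: CAD 31847.18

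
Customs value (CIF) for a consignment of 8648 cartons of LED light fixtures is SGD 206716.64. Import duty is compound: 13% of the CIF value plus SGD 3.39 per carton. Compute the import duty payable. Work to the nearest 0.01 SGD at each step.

Import duty: SGD 56189.88

Ad valorem component: 206716.64 × 13% = 26873.16
Specific component: 8648 × 3.39 = 29316.72
Import duty = 26873.16 + 29316.72 = 56189.88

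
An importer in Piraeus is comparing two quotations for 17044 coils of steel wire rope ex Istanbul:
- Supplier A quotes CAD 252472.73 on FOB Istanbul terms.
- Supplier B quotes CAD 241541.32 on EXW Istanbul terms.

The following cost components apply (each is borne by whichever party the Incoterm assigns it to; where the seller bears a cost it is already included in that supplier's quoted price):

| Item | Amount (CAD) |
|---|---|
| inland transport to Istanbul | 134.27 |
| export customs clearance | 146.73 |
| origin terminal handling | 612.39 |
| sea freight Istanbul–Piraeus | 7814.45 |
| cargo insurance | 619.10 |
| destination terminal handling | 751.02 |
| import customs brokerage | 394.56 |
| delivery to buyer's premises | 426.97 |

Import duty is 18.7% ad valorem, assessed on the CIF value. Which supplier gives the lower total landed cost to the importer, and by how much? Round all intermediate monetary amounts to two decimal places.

Supplier B is cheaper by CAD 11915.13

Supplier A (FOB):
CIF value = FOB price + freight + insurance = 252472.73 + 7814.45 + 619.10 = 260906.28
Import duty = 260906.28 × 18.7% = 48789.47
Buyer bears (A): 7814.45 + 619.10 + 751.02 + 394.56 + 426.97 = 10006.10
Landed cost (A) = invoice 252472.73 + 10006.10 + duty 48789.47 = 311268.30
Supplier B (EXW):
CIF value = EXW price + inland to port + export clearance + origin terminal + freight + insurance = 241541.32 + 134.27 + 146.73 + 612.39 + 7814.45 + 619.10 = 250868.26
Import duty = 250868.26 × 18.7% = 46912.36
Buyer bears (B): 134.27 + 146.73 + 612.39 + 7814.45 + 619.10 + 751.02 + 394.56 + 426.97 = 10899.49
Landed cost (B) = invoice 241541.32 + 10899.49 + duty 46912.36 = 299353.17
Difference = |311268.30 − 299353.17| = 11915.13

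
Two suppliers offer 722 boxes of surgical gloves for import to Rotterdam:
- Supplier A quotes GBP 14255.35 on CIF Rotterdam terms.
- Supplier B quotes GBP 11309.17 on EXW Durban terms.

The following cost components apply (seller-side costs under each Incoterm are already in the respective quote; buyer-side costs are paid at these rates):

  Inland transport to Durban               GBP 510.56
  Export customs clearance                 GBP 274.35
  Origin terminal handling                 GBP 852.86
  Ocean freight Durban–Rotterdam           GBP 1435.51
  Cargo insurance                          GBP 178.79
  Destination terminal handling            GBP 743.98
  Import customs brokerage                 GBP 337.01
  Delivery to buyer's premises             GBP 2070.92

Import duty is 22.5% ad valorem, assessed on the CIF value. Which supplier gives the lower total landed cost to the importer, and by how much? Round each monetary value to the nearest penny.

Supplier A is cheaper by GBP 374.72

Supplier A (CIF):
The CIF price already equals the CIF value: 14255.35
Import duty = 14255.35 × 22.5% = 3207.45
Buyer bears (A): 743.98 + 337.01 + 2070.92 = 3151.91
Landed cost (A) = invoice 14255.35 + 3151.91 + duty 3207.45 = 20614.71
Supplier B (EXW):
CIF value = EXW price + inland to port + export clearance + origin terminal + freight + insurance = 11309.17 + 510.56 + 274.35 + 852.86 + 1435.51 + 178.79 = 14561.24
Import duty = 14561.24 × 22.5% = 3276.28
Buyer bears (B): 510.56 + 274.35 + 852.86 + 1435.51 + 178.79 + 743.98 + 337.01 + 2070.92 = 6403.98
Landed cost (B) = invoice 11309.17 + 6403.98 + duty 3276.28 = 20989.43
Difference = |20614.71 − 20989.43| = 374.72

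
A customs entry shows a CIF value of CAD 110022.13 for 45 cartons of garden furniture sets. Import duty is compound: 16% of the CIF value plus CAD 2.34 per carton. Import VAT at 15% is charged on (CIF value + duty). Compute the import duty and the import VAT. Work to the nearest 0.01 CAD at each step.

Import duty: CAD 17708.84; import VAT: CAD 19159.65

Ad valorem component: 110022.13 × 16% = 17603.54
Specific component: 45 × 2.34 = 105.30
Import duty = 17603.54 + 105.30 = 17708.84
VAT base = CIF + duty = 110022.13 + 17708.84 = 127730.97
Import VAT = 127730.97 × 15% = 19159.65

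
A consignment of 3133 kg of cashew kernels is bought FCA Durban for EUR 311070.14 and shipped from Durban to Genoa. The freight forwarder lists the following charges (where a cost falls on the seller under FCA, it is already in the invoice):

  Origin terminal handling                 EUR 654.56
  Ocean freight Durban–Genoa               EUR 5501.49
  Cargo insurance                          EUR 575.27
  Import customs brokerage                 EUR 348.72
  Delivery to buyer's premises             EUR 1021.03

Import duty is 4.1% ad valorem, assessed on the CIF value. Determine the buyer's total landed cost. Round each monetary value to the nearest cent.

Total landed cost: EUR 332201.07

FCA: the seller delivers export-cleared goods to the carrier; the buyer bears costs from that point.
CIF value = FCA price + origin terminal + freight + insurance = 311070.14 + 654.56 + 5501.49 + 575.27 = 317801.46
Import duty = 317801.46 × 4.1% = 13029.86
Buyer bears: origin terminal 654.56 + freight 5501.49 + insurance 575.27 + brokerage 348.72 + delivery 1021.03 + duty 13029.86 = 21130.93
Landed cost = invoice 311070.14 + 21130.93 = 332201.07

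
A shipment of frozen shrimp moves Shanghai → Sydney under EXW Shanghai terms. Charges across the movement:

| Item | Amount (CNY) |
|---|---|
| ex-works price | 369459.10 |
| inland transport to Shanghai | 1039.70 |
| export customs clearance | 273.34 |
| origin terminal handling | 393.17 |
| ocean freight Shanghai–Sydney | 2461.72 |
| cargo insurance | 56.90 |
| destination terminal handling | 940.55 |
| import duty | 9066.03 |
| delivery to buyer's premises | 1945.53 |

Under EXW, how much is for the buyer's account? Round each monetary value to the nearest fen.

Buyer's account: CNY 16176.94

EXW: the seller makes goods available at their premises; the buyer bears all onward costs.
Seller's account: goods 369459.10 = 369459.10
Buyer's account: inland to port 1039.70 + export clearance 273.34 + origin terminal 393.17 + freight 2461.72 + insurance 56.90 + destination terminal 940.55 + duty 9066.03 + delivery 1945.53 = 16176.94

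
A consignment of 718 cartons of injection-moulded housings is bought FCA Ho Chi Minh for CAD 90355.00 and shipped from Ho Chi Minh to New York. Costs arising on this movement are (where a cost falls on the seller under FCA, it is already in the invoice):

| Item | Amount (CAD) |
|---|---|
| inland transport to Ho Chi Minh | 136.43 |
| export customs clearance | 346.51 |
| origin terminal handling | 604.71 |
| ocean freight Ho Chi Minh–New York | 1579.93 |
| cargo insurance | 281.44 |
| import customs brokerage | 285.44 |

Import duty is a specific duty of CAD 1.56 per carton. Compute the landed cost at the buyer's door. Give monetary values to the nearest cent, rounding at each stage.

FCA: the seller delivers export-cleared goods to the carrier; the buyer bears costs from that point.
Already in the invoice (seller's account under FCA): inland to port, export clearance — exclude.
CIF value = FCA price + origin terminal + freight + insurance = 90355.00 + 604.71 + 1579.93 + 281.44 = 92821.08
Import duty = 718 × 1.56 = 1120.08
Buyer bears: origin terminal 604.71 + freight 1579.93 + insurance 281.44 + brokerage 285.44 + duty 1120.08 = 3871.60
Landed cost = invoice 90355.00 + 3871.60 = 94226.60

Total landed cost: CAD 94226.60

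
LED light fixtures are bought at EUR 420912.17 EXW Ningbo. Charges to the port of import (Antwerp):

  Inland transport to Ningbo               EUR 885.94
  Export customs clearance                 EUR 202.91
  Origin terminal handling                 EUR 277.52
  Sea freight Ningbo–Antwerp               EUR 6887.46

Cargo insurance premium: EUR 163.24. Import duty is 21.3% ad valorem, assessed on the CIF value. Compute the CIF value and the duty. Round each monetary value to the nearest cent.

CIF = EXW price + pre-shipment costs + freight + insurance
CIF = 420912.17 + 885.94 + 202.91 + 277.52 + 6887.46 + 163.24 = 429329.24
Import duty = 429329.24 × 21.3% = 91447.13

CIF value: EUR 429329.24; import duty: EUR 91447.13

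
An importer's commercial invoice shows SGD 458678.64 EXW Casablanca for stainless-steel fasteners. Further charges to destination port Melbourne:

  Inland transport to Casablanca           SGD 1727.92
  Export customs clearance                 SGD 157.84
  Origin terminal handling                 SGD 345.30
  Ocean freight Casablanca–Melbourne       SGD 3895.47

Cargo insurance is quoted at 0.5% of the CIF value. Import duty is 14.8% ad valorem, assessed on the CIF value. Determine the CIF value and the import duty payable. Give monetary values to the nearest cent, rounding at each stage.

Let C be the CIF value. C = EXW price + pre-shipment costs + freight + 0.5% × C
C − 0.5% × C = 458678.64 + 1727.92 + 157.84 + 345.30 + 3895.47
0.995 × C = 464805.17
C = 464805.17 / 0.995 = 467140.87
Insurance premium = 0.5% × 467140.87 = 2335.70
Import duty = 467140.87 × 14.8% = 69136.85

CIF value: SGD 467140.87; import duty: SGD 69136.85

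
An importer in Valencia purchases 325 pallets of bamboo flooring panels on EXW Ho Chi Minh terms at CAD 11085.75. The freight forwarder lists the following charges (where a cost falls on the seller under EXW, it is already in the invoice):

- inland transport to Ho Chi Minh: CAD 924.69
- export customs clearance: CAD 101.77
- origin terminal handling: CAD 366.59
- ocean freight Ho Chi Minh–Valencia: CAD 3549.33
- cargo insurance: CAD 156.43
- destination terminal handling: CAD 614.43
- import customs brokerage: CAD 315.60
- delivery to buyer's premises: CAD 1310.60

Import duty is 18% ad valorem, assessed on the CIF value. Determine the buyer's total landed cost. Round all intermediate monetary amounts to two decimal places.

EXW: the seller makes goods available at their premises; the buyer bears all onward costs.
CIF value = EXW price + inland to port + export clearance + origin terminal + freight + insurance = 11085.75 + 924.69 + 101.77 + 366.59 + 3549.33 + 156.43 = 16184.56
Import duty = 16184.56 × 18% = 2913.22
Buyer bears: inland to port 924.69 + export clearance 101.77 + origin terminal 366.59 + freight 3549.33 + insurance 156.43 + destination terminal 614.43 + brokerage 315.60 + delivery 1310.60 + duty 2913.22 = 10252.66
Landed cost = invoice 11085.75 + 10252.66 = 21338.41

Total landed cost: CAD 21338.41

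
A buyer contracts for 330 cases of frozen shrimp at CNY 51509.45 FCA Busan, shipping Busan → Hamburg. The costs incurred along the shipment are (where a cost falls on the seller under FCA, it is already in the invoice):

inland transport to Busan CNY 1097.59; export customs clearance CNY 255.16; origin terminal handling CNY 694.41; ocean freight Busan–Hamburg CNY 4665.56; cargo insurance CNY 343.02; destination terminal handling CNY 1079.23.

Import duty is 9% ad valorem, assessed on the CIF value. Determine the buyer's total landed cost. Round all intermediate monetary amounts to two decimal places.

FCA: the seller delivers export-cleared goods to the carrier; the buyer bears costs from that point.
Already in the invoice (seller's account under FCA): inland to port, export clearance — exclude.
CIF value = FCA price + origin terminal + freight + insurance = 51509.45 + 694.41 + 4665.56 + 343.02 = 57212.44
Import duty = 57212.44 × 9% = 5149.12
Buyer bears: origin terminal 694.41 + freight 4665.56 + insurance 343.02 + destination terminal 1079.23 + duty 5149.12 = 11931.34
Landed cost = invoice 51509.45 + 11931.34 = 63440.79

Total landed cost: CNY 63440.79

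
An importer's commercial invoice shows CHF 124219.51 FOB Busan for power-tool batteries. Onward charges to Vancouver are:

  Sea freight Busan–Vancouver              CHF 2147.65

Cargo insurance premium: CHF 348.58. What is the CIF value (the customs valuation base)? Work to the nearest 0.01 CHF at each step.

CIF value: CHF 126715.74

CIF = FOB price + freight + insurance
CIF = 124219.51 + 2147.65 + 348.58 = 126715.74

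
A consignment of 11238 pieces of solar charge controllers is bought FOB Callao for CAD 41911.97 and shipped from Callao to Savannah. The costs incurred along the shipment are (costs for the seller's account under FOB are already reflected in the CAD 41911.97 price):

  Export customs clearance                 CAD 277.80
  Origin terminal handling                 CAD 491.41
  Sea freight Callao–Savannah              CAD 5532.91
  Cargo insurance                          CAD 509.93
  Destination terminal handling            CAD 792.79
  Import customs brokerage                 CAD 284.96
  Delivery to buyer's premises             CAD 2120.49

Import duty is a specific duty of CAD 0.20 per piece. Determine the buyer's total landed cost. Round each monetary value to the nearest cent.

FOB: the seller bears costs until goods are on board at the origin port; the buyer bears freight, insurance and all costs thereafter.
Already in the invoice (seller's account under FOB): export clearance, origin terminal — exclude.
CIF value = FOB price + freight + insurance = 41911.97 + 5532.91 + 509.93 = 47954.81
Import duty = 11238 × 0.20 = 2247.60
Buyer bears: freight 5532.91 + insurance 509.93 + destination terminal 792.79 + brokerage 284.96 + delivery 2120.49 + duty 2247.60 = 11488.68
Landed cost = invoice 41911.97 + 11488.68 = 53400.65

Total landed cost: CAD 53400.65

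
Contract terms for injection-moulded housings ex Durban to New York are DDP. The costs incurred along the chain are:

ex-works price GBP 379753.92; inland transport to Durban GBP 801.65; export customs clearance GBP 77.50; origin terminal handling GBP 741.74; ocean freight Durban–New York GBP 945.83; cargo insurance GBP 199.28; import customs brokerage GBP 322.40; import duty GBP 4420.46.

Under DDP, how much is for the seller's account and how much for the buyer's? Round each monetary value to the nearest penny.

Seller: GBP 387262.78; buyer: GBP 0.00

DDP: the seller bears all costs including import duty.
Seller's account: goods 379753.92 + inland to port 801.65 + export clearance 77.50 + origin terminal 741.74 + freight 945.83 + insurance 199.28 + brokerage 322.40 + duty 4420.46 = 387262.78
Buyer's account: 0.00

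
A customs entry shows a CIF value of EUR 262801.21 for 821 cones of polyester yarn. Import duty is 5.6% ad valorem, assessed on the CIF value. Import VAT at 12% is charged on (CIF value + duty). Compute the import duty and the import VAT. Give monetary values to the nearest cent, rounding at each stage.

Import duty: EUR 14716.87; import VAT: EUR 33302.17

Import duty = 262801.21 × 5.6% = 14716.87
VAT base = CIF + duty = 262801.21 + 14716.87 = 277518.08
Import VAT = 277518.08 × 12% = 33302.17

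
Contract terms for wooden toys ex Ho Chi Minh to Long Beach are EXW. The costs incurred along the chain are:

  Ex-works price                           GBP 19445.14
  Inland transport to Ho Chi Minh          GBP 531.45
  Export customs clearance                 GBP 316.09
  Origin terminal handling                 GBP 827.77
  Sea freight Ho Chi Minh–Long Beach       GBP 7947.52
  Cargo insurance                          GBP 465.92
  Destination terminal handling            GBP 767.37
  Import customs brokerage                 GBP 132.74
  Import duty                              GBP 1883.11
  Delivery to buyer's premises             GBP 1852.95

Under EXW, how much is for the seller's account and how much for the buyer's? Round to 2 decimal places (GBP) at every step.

EXW: the seller makes goods available at their premises; the buyer bears all onward costs.
Seller's account: goods 19445.14 = 19445.14
Buyer's account: inland to port 531.45 + export clearance 316.09 + origin terminal 827.77 + freight 7947.52 + insurance 465.92 + destination terminal 767.37 + brokerage 132.74 + duty 1883.11 + delivery 1852.95 = 14724.92

Seller: GBP 19445.14; buyer: GBP 14724.92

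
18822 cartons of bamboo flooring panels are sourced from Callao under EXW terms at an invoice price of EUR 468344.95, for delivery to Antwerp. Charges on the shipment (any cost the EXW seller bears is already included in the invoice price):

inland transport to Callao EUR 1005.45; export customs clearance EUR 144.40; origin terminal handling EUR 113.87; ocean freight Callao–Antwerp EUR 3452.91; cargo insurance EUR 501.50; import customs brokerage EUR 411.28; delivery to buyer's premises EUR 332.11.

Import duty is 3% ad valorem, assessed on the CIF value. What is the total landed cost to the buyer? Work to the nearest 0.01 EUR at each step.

EXW: the seller makes goods available at their premises; the buyer bears all onward costs.
CIF value = EXW price + inland to port + export clearance + origin terminal + freight + insurance = 468344.95 + 1005.45 + 144.40 + 113.87 + 3452.91 + 501.50 = 473563.08
Import duty = 473563.08 × 3% = 14206.89
Buyer bears: inland to port 1005.45 + export clearance 144.40 + origin terminal 113.87 + freight 3452.91 + insurance 501.50 + brokerage 411.28 + delivery 332.11 + duty 14206.89 = 20168.41
Landed cost = invoice 468344.95 + 20168.41 = 488513.36

Total landed cost: EUR 488513.36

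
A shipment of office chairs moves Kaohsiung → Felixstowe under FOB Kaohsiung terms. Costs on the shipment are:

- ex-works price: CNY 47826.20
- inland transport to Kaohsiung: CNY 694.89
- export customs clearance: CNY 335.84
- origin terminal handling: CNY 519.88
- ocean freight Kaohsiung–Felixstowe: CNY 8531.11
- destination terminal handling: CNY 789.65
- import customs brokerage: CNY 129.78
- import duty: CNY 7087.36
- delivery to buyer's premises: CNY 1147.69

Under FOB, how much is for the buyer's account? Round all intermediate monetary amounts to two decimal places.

Buyer's account: CNY 17685.59

FOB: the seller bears costs until goods are on board at the origin port; the buyer bears freight, insurance and all costs thereafter.
Seller's account: goods 47826.20 + inland to port 694.89 + export clearance 335.84 + origin terminal 519.88 = 49376.81
Buyer's account: freight 8531.11 + destination terminal 789.65 + brokerage 129.78 + duty 7087.36 + delivery 1147.69 = 17685.59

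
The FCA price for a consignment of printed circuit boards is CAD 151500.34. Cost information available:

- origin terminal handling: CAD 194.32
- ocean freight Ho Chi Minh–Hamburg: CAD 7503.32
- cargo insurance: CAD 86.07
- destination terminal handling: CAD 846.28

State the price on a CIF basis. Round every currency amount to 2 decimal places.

CIF price: CAD 159284.05

Not relevant to the conversion: destination terminal — on the buyer under both terms; not part of either seller's price.
From FCA to CIF, the seller additionally bears: origin terminal, freight, insurance.
CIF price = 151500.34 + 194.32 + 7503.32 + 86.07 = 159284.05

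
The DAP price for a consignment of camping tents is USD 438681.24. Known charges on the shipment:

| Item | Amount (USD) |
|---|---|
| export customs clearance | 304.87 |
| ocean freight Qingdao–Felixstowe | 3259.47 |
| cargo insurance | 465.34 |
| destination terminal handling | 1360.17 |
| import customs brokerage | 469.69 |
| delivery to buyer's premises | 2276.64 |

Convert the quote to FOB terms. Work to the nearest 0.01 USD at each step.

Not relevant to the conversion: export clearance — on the seller under both DAP and FOB; already in the DAP price and stays in the FOB price. brokerage — on the buyer under both terms; not part of either seller's price.
From DAP to FOB, the seller no longer bears: freight, insurance, destination terminal, delivery.
FOB price = 438681.24 − 3259.47 − 465.34 − 1360.17 − 2276.64 = 431319.62

FOB price: USD 431319.62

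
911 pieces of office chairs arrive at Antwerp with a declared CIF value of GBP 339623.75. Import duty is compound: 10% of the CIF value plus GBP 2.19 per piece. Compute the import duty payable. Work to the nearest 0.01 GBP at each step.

Ad valorem component: 339623.75 × 10% = 33962.38
Specific component: 911 × 2.19 = 1995.09
Import duty = 33962.38 + 1995.09 = 35957.47

Import duty: GBP 35957.47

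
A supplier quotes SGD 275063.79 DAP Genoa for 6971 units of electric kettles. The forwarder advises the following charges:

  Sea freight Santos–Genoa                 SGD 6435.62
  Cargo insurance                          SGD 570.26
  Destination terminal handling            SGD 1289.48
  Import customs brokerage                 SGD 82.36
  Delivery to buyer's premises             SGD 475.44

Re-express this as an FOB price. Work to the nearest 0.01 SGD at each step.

Not relevant to the conversion: brokerage — on the buyer under both terms; not part of either seller's price.
From DAP to FOB, the seller no longer bears: freight, insurance, destination terminal, delivery.
FOB price = 275063.79 − 6435.62 − 570.26 − 1289.48 − 475.44 = 266292.99

FOB price: SGD 266292.99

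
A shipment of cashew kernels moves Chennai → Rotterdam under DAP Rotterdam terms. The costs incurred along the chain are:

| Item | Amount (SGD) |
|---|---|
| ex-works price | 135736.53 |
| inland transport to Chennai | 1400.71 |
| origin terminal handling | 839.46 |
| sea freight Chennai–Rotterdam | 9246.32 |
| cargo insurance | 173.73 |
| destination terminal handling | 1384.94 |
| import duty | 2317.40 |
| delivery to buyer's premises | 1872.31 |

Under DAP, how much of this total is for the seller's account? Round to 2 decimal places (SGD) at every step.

Seller's account: SGD 150654.00

DAP: the seller bears all costs to the named destination except import duty and clearance.
Seller's account: goods 135736.53 + inland to port 1400.71 + origin terminal 839.46 + freight 9246.32 + insurance 173.73 + destination terminal 1384.94 + delivery 1872.31 = 150654.00
Buyer's account: duty 2317.40 = 2317.40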